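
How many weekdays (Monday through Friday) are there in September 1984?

Sep 1, 1984 is a Saturday.
The range spans 30 days (inclusive of both endpoints).
30 = 7 × 4 + 2, so there are 4 full weeks plus 2 extra days.
Each full week contributes 5 weekdays (Mon–Fri): 4 × 5 = 20.
The 2 extra days are Saturday, Sunday — none qualify.
Total: 20 + 0 = 20.

20 weekdays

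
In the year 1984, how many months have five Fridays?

A month has five Fridays exactly when Friday falls within its first (length − 28) days.
Jan: 31 days, starts Sun → 5 of Sun, Mon, Tue
Feb: 29 days, starts Wed → 5 of Wed
Mar: 31 days, starts Thu → 5 of Thu, Fri, Sat ✓
Apr: 30 days, starts Sun → 5 of Sun, Mon
May: 31 days, starts Tue → 5 of Tue, Wed, Thu
Jun: 30 days, starts Fri → 5 of Fri, Sat ✓
Jul: 31 days, starts Sun → 5 of Sun, Mon, Tue
Aug: 31 days, starts Wed → 5 of Wed, Thu, Fri ✓
Sep: 30 days, starts Sat → 5 of Sat, Sun
Oct: 31 days, starts Mon → 5 of Mon, Tue, Wed
Nov: 30 days, starts Thu → 5 of Thu, Fri ✓
Dec: 31 days, starts Sat → 5 of Sat, Sun, Mon
Months with five Fridays: Mar, Jun, Aug, Nov.

4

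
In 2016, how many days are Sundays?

52

1 January 2016 is a Friday.
The range spans 366 days (inclusive of both endpoints).
366 = 7 × 52 + 2, so there are 52 full weeks plus 2 extra days.
Each full week contributes one Sunday: 52 so far.
The 2 extra days are Friday, Saturday — none qualify.
Total: 52 + 0 = 52.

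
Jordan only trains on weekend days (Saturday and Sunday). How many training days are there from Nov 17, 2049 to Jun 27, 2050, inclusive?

Nov 17, 2049 is a Wednesday.
The range spans 223 days (inclusive of both endpoints).
223 = 7 × 31 + 6, so there are 31 full weeks plus 6 extra days.
Each full week contributes 2 weekend days (Sat, Sun): 31 × 2 = 62.
The 6 extra days are Wednesday, Thursday, Friday, Saturday, Sunday, Monday — 2 of them qualify.
Total: 62 + 2 = 64.

64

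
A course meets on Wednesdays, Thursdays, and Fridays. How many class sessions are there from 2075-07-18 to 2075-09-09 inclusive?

23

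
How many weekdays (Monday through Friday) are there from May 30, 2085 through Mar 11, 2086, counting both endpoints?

204 weekdays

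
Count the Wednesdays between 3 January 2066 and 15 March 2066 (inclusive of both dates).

10

3 January 2066 is a Sunday.
That's 72 days from start to end, counting both.
72 = 7 × 10 + 2, so there are 10 full weeks plus 2 extra days.
Each full week contributes one Wednesday: 10 so far.
The 2 extra days are Sunday, Monday — none qualify.
Total: 10 + 0 = 10.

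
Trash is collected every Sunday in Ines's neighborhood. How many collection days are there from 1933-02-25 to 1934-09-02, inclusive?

1933-02-25 is a Saturday.
That's 555 days from start to end, counting both.
555 = 7 × 79 + 2, so there are 79 full weeks plus 2 extra days.
Each full week contributes one Sunday: 79 so far.
The 2 extra days are Sat, Sun — 1 of them qualifies.
Total: 79 + 1 = 80.

80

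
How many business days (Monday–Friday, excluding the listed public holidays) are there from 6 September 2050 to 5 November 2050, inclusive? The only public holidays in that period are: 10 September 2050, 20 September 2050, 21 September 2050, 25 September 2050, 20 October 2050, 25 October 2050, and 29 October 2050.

6 September 2050 is a Tuesday.
From 6 September 2050 to 5 November 2050 is 61 days inclusive.
61 = 7 × 8 + 5, so there are 8 full weeks plus 5 extra days.
Each full week contributes 5 weekdays (Mon–Fri): 8 × 5 = 40.
The 5 extra days are Tue, Wed, Thu, Fri, Sat — 4 of them qualify.
Total: 40 + 4 = 44.
Holidays: 10 September 2050 (Sat); 20 September 2050 (Tue); 21 September 2050 (Wed); 25 September 2050 (Sun); 20 October 2050 (Thu); 25 October 2050 (Tue); 29 October 2050 (Sat).
4 of the 7 holidays fall on weekdays; the rest are weekends and were already excluded.
Business days: 44 − 4 = 40.

40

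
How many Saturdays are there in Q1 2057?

13

Jan 1, 2057 is a Monday.
From Jan 1, 2057 to Mar 31, 2057 is 90 days inclusive.
90 = 7 × 12 + 6, so there are 12 full weeks plus 6 extra days.
Each full week contributes one Saturday: 12 so far.
The 6 extra days are Monday, Tuesday, Wednesday, Thursday, Friday, Saturday — 1 of them qualifies.
Total: 12 + 1 = 13.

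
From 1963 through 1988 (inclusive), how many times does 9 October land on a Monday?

Day of week of October 9 in each year:
1963: Wed, 1964: Fri, 1965: Sat, 1966: Sun, 1967: Mon ✓, 1968: Wed, 1969: Thu, 1970: Fri, 1971: Sat, 1972: Mon ✓, 1973: Tue, 1974: Wed, 1975: Thu, 1976: Sat, 1977: Sun, 1978: Mon ✓, 1979: Tue, 1980: Thu, 1981: Fri, 1982: Sat, 1983: Sun, 1984: Tue, 1985: Wed, 1986: Thu, 1987: Fri, 1988: Sun
Mondays: 1967, 1972, 1978.

3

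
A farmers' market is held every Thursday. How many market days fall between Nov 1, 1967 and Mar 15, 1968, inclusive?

Nov 1, 1967 is a Wednesday.
That's 136 days from start to end, counting both.
136 = 7 × 19 + 3, so there are 19 full weeks plus 3 extra days.
Each full week contributes one Thursday: 19 so far.
The 3 extra days are Wednesday, Thursday, Friday — 1 of them qualifies.
Total: 19 + 1 = 20.

20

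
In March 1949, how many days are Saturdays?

1949-03-01 is a Tuesday.
From 1949-03-01 to 1949-03-31 is 31 days inclusive.
31 = 7 × 4 + 3, so there are 4 full weeks plus 3 extra days.
Each full week contributes one Saturday: 4 so far.
The 3 extra days are Tue, Wed, Thu — none qualify.
Total: 4 + 0 = 4.

4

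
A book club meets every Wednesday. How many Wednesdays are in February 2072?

1 February 2072 is a Monday.
The range spans 29 days (inclusive of both endpoints).
29 = 7 × 4 + 1, so there are 4 full weeks plus 1 extra day.
Each full week contributes one Wednesday: 4 so far.
The 1 extra day is Monday — none qualify.
Total: 4 + 0 = 4.

4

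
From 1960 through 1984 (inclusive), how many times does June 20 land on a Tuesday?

4

Day of week of June 20 in each year:
1960: Mon, 1961: Tue ✓, 1962: Wed, 1963: Thu, 1964: Sat, 1965: Sun, 1966: Mon, 1967: Tue ✓, 1968: Thu, 1969: Fri, 1970: Sat, 1971: Sun, 1972: Tue ✓, 1973: Wed, 1974: Thu, 1975: Fri, 1976: Sun, 1977: Mon, 1978: Tue ✓, 1979: Wed, 1980: Fri, 1981: Sat, 1982: Sun, 1983: Mon, 1984: Wed
Tuesdays: 1961, 1967, 1972, 1978.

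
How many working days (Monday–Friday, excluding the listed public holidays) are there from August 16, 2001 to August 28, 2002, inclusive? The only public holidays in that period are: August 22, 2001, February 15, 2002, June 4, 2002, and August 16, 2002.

266

August 16, 2001 is a Thursday.
From August 16, 2001 to August 28, 2002 is 378 days inclusive.
378 = 7 × 54, so the span is exactly 54 full weeks.
Each full week contributes 5 weekdays (Mon–Fri): 54 × 5 = 270.
Total: 270.
Holidays: August 22, 2001 (Wed); February 15, 2002 (Fri); June 4, 2002 (Tue); August 16, 2002 (Fri).
All 4 holidays fall on weekdays, so subtract 4.
Business days: 270 − 4 = 266.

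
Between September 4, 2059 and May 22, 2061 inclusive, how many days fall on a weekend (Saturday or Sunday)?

September 4, 2059 is a Thursday.
The range spans 627 days (inclusive of both endpoints).
627 = 7 × 89 + 4, so there are 89 full weeks plus 4 extra days.
Each full week contributes 2 weekend days (Sat, Sun): 89 × 2 = 178.
The 4 extra days are Thursday, Friday, Saturday, Sunday — 2 of them qualify.
Total: 178 + 2 = 180.

180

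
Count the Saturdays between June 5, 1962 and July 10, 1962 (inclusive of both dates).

5

June 5, 1962 is a Tuesday.
From June 5, 1962 to July 10, 1962 is 36 days inclusive.
36 = 7 × 5 + 1, so there are 5 full weeks plus 1 extra day.
Each full week contributes one Saturday: 5 so far.
The 1 extra day is Tue — none qualify.
Total: 5 + 0 = 5.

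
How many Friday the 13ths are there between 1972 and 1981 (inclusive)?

17

Friday-the-13ths by year:
1972: Oct
1973: Apr, Jul
1974: Sep, Dec
1975: Jun
1976: Feb, Aug
1977: May
1978: Jan, Oct
1979: Apr, Jul
1980: Jun
1981: Feb, Mar, Nov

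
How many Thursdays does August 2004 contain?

4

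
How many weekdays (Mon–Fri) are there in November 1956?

1956-11-01 is a Thursday.
That's 30 days from start to end, counting both.
30 = 7 × 4 + 2, so there are 4 full weeks plus 2 extra days.
Each full week contributes 5 weekdays (Mon–Fri): 4 × 5 = 20.
The 2 extra days are Thu, Fri — 2 of them qualify.
Total: 20 + 2 = 22.

22 weekdays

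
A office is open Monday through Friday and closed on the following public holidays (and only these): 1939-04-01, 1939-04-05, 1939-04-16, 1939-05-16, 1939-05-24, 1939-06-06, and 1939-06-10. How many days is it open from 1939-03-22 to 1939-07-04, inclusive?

1939-03-22 is a Wednesday.
The range spans 105 days (inclusive of both endpoints).
105 = 7 × 15, so the span is exactly 15 full weeks.
Each full week contributes 5 weekdays (Mon–Fri): 15 × 5 = 75.
Total: 75.
Holidays: 1939-04-01 (Sat); 1939-04-05 (Wed); 1939-04-16 (Sun); 1939-05-16 (Tue); 1939-05-24 (Wed); 1939-06-06 (Tue); 1939-06-10 (Sat).
4 of the 7 holidays fall on weekdays; the rest are weekends and were already excluded.
Business days: 75 − 4 = 71.

71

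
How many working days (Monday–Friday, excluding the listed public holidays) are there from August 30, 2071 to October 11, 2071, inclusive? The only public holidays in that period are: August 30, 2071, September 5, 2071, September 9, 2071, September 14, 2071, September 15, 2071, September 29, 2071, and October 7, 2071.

August 30, 2071 is a Sunday.
The range spans 43 days (inclusive of both endpoints).
43 = 7 × 6 + 1, so there are 6 full weeks plus 1 extra day.
Each full week contributes 5 weekdays (Mon–Fri): 6 × 5 = 30.
The 1 extra day is Sun — none qualify.
Total: 30 + 0 = 30.
Holidays: August 30, 2071 (Sun); September 5, 2071 (Sat); September 9, 2071 (Wed); September 14, 2071 (Mon); September 15, 2071 (Tue); September 29, 2071 (Tue); October 7, 2071 (Wed).
5 of the 7 holidays fall on weekdays; the rest are weekends and were already excluded.
Business days: 30 − 5 = 25.

25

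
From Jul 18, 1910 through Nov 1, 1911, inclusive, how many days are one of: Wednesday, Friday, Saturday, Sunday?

Jul 18, 1910 is a Monday.
The range spans 472 days (inclusive of both endpoints).
472 = 7 × 67 + 3, so there are 67 full weeks plus 3 extra days.
Each full week contributes 4 days from the set (Wed, Fri, Sat, Sun): 67 × 4 = 268.
The 3 extra days are Monday, Tuesday, Wednesday — 1 of them qualifies.
Total: 268 + 1 = 269.

269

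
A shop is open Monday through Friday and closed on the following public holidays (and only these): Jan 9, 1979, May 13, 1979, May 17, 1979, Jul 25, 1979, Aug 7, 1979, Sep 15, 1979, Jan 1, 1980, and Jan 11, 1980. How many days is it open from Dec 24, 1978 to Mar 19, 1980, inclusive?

Dec 24, 1978 is a Sunday.
The range spans 452 days (inclusive of both endpoints).
452 = 7 × 64 + 4, so there are 64 full weeks plus 4 extra days.
Each full week contributes 5 weekdays (Mon–Fri): 64 × 5 = 320.
The 4 extra days are Sun, Mon, Tue, Wed — 3 of them qualify.
Total: 320 + 3 = 323.
Holidays: Jan 9, 1979 (Tue); May 13, 1979 (Sun); May 17, 1979 (Thu); Jul 25, 1979 (Wed); Aug 7, 1979 (Tue); Sep 15, 1979 (Sat); Jan 1, 1980 (Tue); Jan 11, 1980 (Fri).
6 of the 8 holidays fall on weekdays; the rest are weekends and were already excluded.
Business days: 323 − 6 = 317.

317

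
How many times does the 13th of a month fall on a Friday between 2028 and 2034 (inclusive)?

11

Friday-the-13ths by year:
2028: Oct
2029: Apr, Jul
2030: Sep, Dec
2031: Jun
2032: Feb, Aug
2033: May
2034: Jan, Oct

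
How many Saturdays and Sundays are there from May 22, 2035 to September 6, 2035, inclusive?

May 22, 2035 is a Tuesday.
From May 22, 2035 to September 6, 2035 is 108 days inclusive.
108 = 7 × 15 + 3, so there are 15 full weeks plus 3 extra days.
Each full week contributes 2 weekend days (Sat, Sun): 15 × 2 = 30.
The 3 extra days are Tue, Wed, Thu — none qualify.
Total: 30 + 0 = 30.

30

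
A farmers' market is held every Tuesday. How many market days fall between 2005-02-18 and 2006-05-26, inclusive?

2005-02-18 is a Friday.
That's 463 days from start to end, counting both.
463 = 7 × 66 + 1, so there are 66 full weeks plus 1 extra day.
Each full week contributes one Tuesday: 66 so far.
The 1 extra day is Friday — none qualify.
Total: 66 + 0 = 66.

66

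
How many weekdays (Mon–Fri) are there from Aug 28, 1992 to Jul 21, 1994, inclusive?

Aug 28, 1992 is a Friday.
That's 693 days from start to end, counting both.
693 = 7 × 99, so the span is exactly 99 full weeks.
Each full week contributes 5 weekdays (Mon–Fri): 99 × 5 = 495.
Total: 495.

495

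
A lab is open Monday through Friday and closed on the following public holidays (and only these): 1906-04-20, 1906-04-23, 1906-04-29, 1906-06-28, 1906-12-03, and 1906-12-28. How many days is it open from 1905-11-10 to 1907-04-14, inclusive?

366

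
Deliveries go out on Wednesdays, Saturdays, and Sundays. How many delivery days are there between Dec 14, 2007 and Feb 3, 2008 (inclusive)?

Dec 14, 2007 is a Friday.
From Dec 14, 2007 to Feb 3, 2008 is 52 days inclusive.
52 = 7 × 7 + 3, so there are 7 full weeks plus 3 extra days.
Each full week contributes 3 days from the set (Wed, Sat, Sun): 7 × 3 = 21.
The 3 extra days are Friday, Saturday, Sunday — 2 of them qualify.
Total: 21 + 2 = 23.

23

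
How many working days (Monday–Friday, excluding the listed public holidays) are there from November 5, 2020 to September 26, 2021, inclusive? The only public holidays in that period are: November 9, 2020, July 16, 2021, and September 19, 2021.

230

November 5, 2020 is a Thursday.
From November 5, 2020 to September 26, 2021 is 326 days inclusive.
326 = 7 × 46 + 4, so there are 46 full weeks plus 4 extra days.
Each full week contributes 5 weekdays (Mon–Fri): 46 × 5 = 230.
The 4 extra days are Thursday, Friday, Saturday, Sunday — 2 of them qualify.
Total: 230 + 2 = 232.
Holidays: November 9, 2020 (Mon); July 16, 2021 (Fri); September 19, 2021 (Sun).
2 of the 3 holidays fall on weekdays; the rest are weekends and were already excluded.
Business days: 232 − 2 = 230.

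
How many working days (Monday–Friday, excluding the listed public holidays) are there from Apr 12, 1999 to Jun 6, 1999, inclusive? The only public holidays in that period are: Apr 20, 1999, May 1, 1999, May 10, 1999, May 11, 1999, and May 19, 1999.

36

Apr 12, 1999 is a Monday.
From Apr 12, 1999 to Jun 6, 1999 is 56 days inclusive.
56 = 7 × 8, so the span is exactly 8 full weeks.
Each full week contributes 5 weekdays (Mon–Fri): 8 × 5 = 40.
Total: 40.
Holidays: Apr 20, 1999 (Tue); May 1, 1999 (Sat); May 10, 1999 (Mon); May 11, 1999 (Tue); May 19, 1999 (Wed).
4 of the 5 holidays fall on weekdays; the rest are weekends and were already excluded.
Business days: 40 − 4 = 36.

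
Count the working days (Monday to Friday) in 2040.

1 January 2040 is a Sunday.
The range spans 366 days (inclusive of both endpoints).
366 = 7 × 52 + 2, so there are 52 full weeks plus 2 extra days.
Each full week contributes 5 weekdays (Mon–Fri): 52 × 5 = 260.
The 2 extra days are Sunday, Monday — 1 of them qualifies.
Total: 260 + 1 = 261.

261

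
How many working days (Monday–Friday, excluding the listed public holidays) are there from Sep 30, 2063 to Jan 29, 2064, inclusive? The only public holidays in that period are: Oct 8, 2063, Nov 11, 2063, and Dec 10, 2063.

85 working days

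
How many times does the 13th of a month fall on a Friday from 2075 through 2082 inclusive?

Friday-the-13ths by year:
2075: Sep, Dec
2076: Mar, Nov
2077: Aug
2078: May
2079: Jan, Oct
2080: Sep, Dec
2081: Jun
2082: Feb, Mar, Nov

14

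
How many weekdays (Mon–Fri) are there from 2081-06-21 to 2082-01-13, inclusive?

2081-06-21 is a Saturday.
The range spans 207 days (inclusive of both endpoints).
207 = 7 × 29 + 4, so there are 29 full weeks plus 4 extra days.
Each full week contributes 5 weekdays (Mon–Fri): 29 × 5 = 145.
The 4 extra days are Sat, Sun, Mon, Tue — 2 of them qualify.
Total: 145 + 2 = 147.

147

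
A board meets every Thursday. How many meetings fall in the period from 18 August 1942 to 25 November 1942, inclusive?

18 August 1942 is a Tuesday.
That's 100 days from start to end, counting both.
100 = 7 × 14 + 2, so there are 14 full weeks plus 2 extra days.
Each full week contributes one Thursday: 14 so far.
The 2 extra days are Tue, Wed — none qualify.
Total: 14 + 0 = 14.

14 Thursdays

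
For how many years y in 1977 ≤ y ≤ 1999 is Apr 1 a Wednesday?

4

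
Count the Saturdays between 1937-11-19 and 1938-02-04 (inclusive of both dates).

1937-11-19 is a Friday.
That's 78 days from start to end, counting both.
78 = 7 × 11 + 1, so there are 11 full weeks plus 1 extra day.
Each full week contributes one Saturday: 11 so far.
The 1 extra day is Fri — none qualify.
Total: 11 + 0 = 11.

11 Saturdays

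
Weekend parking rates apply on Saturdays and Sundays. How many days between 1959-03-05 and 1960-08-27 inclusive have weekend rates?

155

1959-03-05 is a Thursday.
The range spans 542 days (inclusive of both endpoints).
542 = 7 × 77 + 3, so there are 77 full weeks plus 3 extra days.
Each full week contributes 2 weekend days (Sat, Sun): 77 × 2 = 154.
The 3 extra days are Thu, Fri, Sat — 1 of them qualifies.
Total: 154 + 1 = 155.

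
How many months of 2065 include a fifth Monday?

4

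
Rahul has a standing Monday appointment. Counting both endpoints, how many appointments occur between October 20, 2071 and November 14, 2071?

October 20, 2071 is a Tuesday.
That's 26 days from start to end, counting both.
26 = 7 × 3 + 5, so there are 3 full weeks plus 5 extra days.
Each full week contributes one Monday: 3 so far.
The 5 extra days are Tue, Wed, Thu, Fri, Sat — none qualify.
Total: 3 + 0 = 3.

3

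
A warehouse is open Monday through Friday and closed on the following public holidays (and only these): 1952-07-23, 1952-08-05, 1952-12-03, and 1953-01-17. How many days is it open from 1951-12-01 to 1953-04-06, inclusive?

348 working days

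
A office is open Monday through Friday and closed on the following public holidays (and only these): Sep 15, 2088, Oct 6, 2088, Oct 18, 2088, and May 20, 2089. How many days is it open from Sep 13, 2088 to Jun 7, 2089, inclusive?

188 business days

Sep 13, 2088 is a Monday.
The range spans 268 days (inclusive of both endpoints).
268 = 7 × 38 + 2, so there are 38 full weeks plus 2 extra days.
Each full week contributes 5 weekdays (Mon–Fri): 38 × 5 = 190.
The 2 extra days are Mon, Tue — 2 of them qualify.
Total: 190 + 2 = 192.
Holidays: Sep 15, 2088 (Wed); Oct 6, 2088 (Wed); Oct 18, 2088 (Mon); May 20, 2089 (Fri).
All 4 holidays fall on weekdays, so subtract 4.
Business days: 192 − 4 = 188.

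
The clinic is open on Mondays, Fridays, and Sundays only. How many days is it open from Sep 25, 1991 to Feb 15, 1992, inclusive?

61

Sep 25, 1991 is a Wednesday.
That's 144 days from start to end, counting both.
144 = 7 × 20 + 4, so there are 20 full weeks plus 4 extra days.
Each full week contributes 3 days from the set (Mon, Fri, Sun): 20 × 3 = 60.
The 4 extra days are Wednesday, Thursday, Friday, Saturday — 1 of them qualifies.
Total: 60 + 1 = 61.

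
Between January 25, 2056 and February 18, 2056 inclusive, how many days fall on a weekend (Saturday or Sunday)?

6

January 25, 2056 is a Tuesday.
The range spans 25 days (inclusive of both endpoints).
25 = 7 × 3 + 4, so there are 3 full weeks plus 4 extra days.
Each full week contributes 2 weekend days (Sat, Sun): 3 × 2 = 6.
The 4 extra days are Tue, Wed, Thu, Fri — none qualify.
Total: 6 + 0 = 6.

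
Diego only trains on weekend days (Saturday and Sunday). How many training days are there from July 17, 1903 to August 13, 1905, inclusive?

218

July 17, 1903 is a Friday.
The range spans 759 days (inclusive of both endpoints).
759 = 7 × 108 + 3, so there are 108 full weeks plus 3 extra days.
Each full week contributes 2 weekend days (Sat, Sun): 108 × 2 = 216.
The 3 extra days are Fri, Sat, Sun — 2 of them qualify.
Total: 216 + 2 = 218.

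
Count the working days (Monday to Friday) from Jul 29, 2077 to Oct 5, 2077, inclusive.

49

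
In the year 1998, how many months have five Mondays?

A month has five Mondays exactly when Monday falls within its first (length − 28) days.
Jan: 31 days, starts Thu → 5 of Thu, Fri, Sat
Feb: 28 days, starts Sun → 5 of (none)
Mar: 31 days, starts Sun → 5 of Sun, Mon, Tue ✓
Apr: 30 days, starts Wed → 5 of Wed, Thu
May: 31 days, starts Fri → 5 of Fri, Sat, Sun
Jun: 30 days, starts Mon → 5 of Mon, Tue ✓
Jul: 31 days, starts Wed → 5 of Wed, Thu, Fri
Aug: 31 days, starts Sat → 5 of Sat, Sun, Mon ✓
Sep: 30 days, starts Tue → 5 of Tue, Wed
Oct: 31 days, starts Thu → 5 of Thu, Fri, Sat
Nov: 30 days, starts Sun → 5 of Sun, Mon ✓
Dec: 31 days, starts Tue → 5 of Tue, Wed, Thu
Months with five Mondays: Mar, Jun, Aug, Nov.

4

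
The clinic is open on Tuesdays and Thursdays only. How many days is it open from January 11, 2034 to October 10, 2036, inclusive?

287

January 11, 2034 is a Wednesday.
The range spans 1004 days (inclusive of both endpoints).
1004 = 7 × 143 + 3, so there are 143 full weeks plus 3 extra days.
Each full week contributes 2 days from the set (Tue, Thu): 143 × 2 = 286.
The 3 extra days are Wednesday, Thursday, Friday — 1 of them qualifies.
Total: 286 + 1 = 287.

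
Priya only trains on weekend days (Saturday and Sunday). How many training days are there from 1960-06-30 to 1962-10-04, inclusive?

236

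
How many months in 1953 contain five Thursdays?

A month has five Thursdays exactly when Thursday falls within its first (length − 28) days.
Jan: 31 days, starts Thu → 5 of Thu, Fri, Sat ✓
Feb: 28 days, starts Sun → 5 of (none)
Mar: 31 days, starts Sun → 5 of Sun, Mon, Tue
Apr: 30 days, starts Wed → 5 of Wed, Thu ✓
May: 31 days, starts Fri → 5 of Fri, Sat, Sun
Jun: 30 days, starts Mon → 5 of Mon, Tue
Jul: 31 days, starts Wed → 5 of Wed, Thu, Fri ✓
Aug: 31 days, starts Sat → 5 of Sat, Sun, Mon
Sep: 30 days, starts Tue → 5 of Tue, Wed
Oct: 31 days, starts Thu → 5 of Thu, Fri, Sat ✓
Nov: 30 days, starts Sun → 5 of Sun, Mon
Dec: 31 days, starts Tue → 5 of Tue, Wed, Thu ✓
Months with five Thursdays: Jan, Apr, Jul, Oct, Dec.

5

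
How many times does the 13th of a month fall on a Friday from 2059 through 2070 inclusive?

20

Friday-the-13ths by year:
2059: Jun
2060: Feb, Aug
2061: May
2062: Jan, Oct
2063: Apr, Jul
2064: Jun
2065: Feb, Mar, Nov
2066: Aug
2067: May
2068: Jan, Apr, Jul
2069: Sep, Dec
2070: Jun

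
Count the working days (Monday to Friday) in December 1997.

23 weekdays

December 1, 1997 is a Monday.
From December 1, 1997 to December 31, 1997 is 31 days inclusive.
31 = 7 × 4 + 3, so there are 4 full weeks plus 3 extra days.
Each full week contributes 5 weekdays (Mon–Fri): 4 × 5 = 20.
The 3 extra days are Monday, Tuesday, Wednesday — 3 of them qualify.
Total: 20 + 3 = 23.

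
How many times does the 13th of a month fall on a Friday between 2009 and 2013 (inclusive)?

Friday-the-13ths by year:
2009: Feb, Mar, Nov
2010: Aug
2011: May
2012: Jan, Apr, Jul
2013: Sep, Dec

10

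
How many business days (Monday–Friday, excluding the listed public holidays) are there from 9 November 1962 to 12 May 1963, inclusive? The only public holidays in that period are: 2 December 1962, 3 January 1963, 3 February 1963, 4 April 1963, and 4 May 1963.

9 November 1962 is a Friday.
That's 185 days from start to end, counting both.
185 = 7 × 26 + 3, so there are 26 full weeks plus 3 extra days.
Each full week contributes 5 weekdays (Mon–Fri): 26 × 5 = 130.
The 3 extra days are Fri, Sat, Sun — 1 of them qualifies.
Total: 130 + 1 = 131.
Holidays: 2 December 1962 (Sun); 3 January 1963 (Thu); 3 February 1963 (Sun); 4 April 1963 (Thu); 4 May 1963 (Sat).
2 of the 5 holidays fall on weekdays; the rest are weekends and were already excluded.
Business days: 131 − 2 = 129.

129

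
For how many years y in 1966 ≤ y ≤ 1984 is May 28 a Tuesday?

2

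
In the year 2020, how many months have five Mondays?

A month has five Mondays exactly when Monday falls within its first (length − 28) days.
Jan: 31 days, starts Wed → 5 of Wed, Thu, Fri
Feb: 29 days, starts Sat → 5 of Sat
Mar: 31 days, starts Sun → 5 of Sun, Mon, Tue ✓
Apr: 30 days, starts Wed → 5 of Wed, Thu
May: 31 days, starts Fri → 5 of Fri, Sat, Sun
Jun: 30 days, starts Mon → 5 of Mon, Tue ✓
Jul: 31 days, starts Wed → 5 of Wed, Thu, Fri
Aug: 31 days, starts Sat → 5 of Sat, Sun, Mon ✓
Sep: 30 days, starts Tue → 5 of Tue, Wed
Oct: 31 days, starts Thu → 5 of Thu, Fri, Sat
Nov: 30 days, starts Sun → 5 of Sun, Mon ✓
Dec: 31 days, starts Tue → 5 of Tue, Wed, Thu
Months with five Mondays: Mar, Jun, Aug, Nov.

4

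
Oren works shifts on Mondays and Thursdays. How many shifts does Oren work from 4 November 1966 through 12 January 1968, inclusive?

4 November 1966 is a Friday.
That's 435 days from start to end, counting both.
435 = 7 × 62 + 1, so there are 62 full weeks plus 1 extra day.
Each full week contributes 2 days from the set (Mon, Thu): 62 × 2 = 124.
The 1 extra day is Friday — none qualify.
Total: 124 + 0 = 124.

124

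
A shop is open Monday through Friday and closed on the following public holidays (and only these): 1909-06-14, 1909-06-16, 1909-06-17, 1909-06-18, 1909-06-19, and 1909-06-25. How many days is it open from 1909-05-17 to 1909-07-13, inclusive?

37

1909-05-17 is a Monday.
The range spans 58 days (inclusive of both endpoints).
58 = 7 × 8 + 2, so there are 8 full weeks plus 2 extra days.
Each full week contributes 5 weekdays (Mon–Fri): 8 × 5 = 40.
The 2 extra days are Mon, Tue — 2 of them qualify.
Total: 40 + 2 = 42.
Holidays: 1909-06-14 (Mon); 1909-06-16 (Wed); 1909-06-17 (Thu); 1909-06-18 (Fri); 1909-06-19 (Sat); 1909-06-25 (Fri).
5 of the 6 holidays fall on weekdays; the rest are weekends and were already excluded.
Business days: 42 − 5 = 37.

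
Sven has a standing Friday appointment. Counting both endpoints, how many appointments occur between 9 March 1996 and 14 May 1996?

9 Fridays

9 March 1996 is a Saturday.
The range spans 67 days (inclusive of both endpoints).
67 = 7 × 9 + 4, so there are 9 full weeks plus 4 extra days.
Each full week contributes one Friday: 9 so far.
The 4 extra days are Sat, Sun, Mon, Tue — none qualify.
Total: 9 + 0 = 9.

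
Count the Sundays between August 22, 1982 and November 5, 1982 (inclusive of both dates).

August 22, 1982 is a Sunday.
From August 22, 1982 to November 5, 1982 is 76 days inclusive.
76 = 7 × 10 + 6, so there are 10 full weeks plus 6 extra days.
Each full week contributes one Sunday: 10 so far.
The 6 extra days are Sunday, Monday, Tuesday, Wednesday, Thursday, Friday — 1 of them qualifies.
Total: 10 + 1 = 11.

11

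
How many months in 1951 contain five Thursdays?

A month has five Thursdays exactly when Thursday falls within its first (length − 28) days.
Jan: 31 days, starts Mon → 5 of Mon, Tue, Wed
Feb: 28 days, starts Thu → 5 of (none)
Mar: 31 days, starts Thu → 5 of Thu, Fri, Sat ✓
Apr: 30 days, starts Sun → 5 of Sun, Mon
May: 31 days, starts Tue → 5 of Tue, Wed, Thu ✓
Jun: 30 days, starts Fri → 5 of Fri, Sat
Jul: 31 days, starts Sun → 5 of Sun, Mon, Tue
Aug: 31 days, starts Wed → 5 of Wed, Thu, Fri ✓
Sep: 30 days, starts Sat → 5 of Sat, Sun
Oct: 31 days, starts Mon → 5 of Mon, Tue, Wed
Nov: 30 days, starts Thu → 5 of Thu, Fri ✓
Dec: 31 days, starts Sat → 5 of Sat, Sun, Mon
Months with five Thursdays: Mar, May, Aug, Nov.

4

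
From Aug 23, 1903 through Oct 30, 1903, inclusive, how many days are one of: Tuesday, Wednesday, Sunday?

Aug 23, 1903 is a Sunday.
That's 69 days from start to end, counting both.
69 = 7 × 9 + 6, so there are 9 full weeks plus 6 extra days.
Each full week contributes 3 days from the set (Tue, Wed, Sun): 9 × 3 = 27.
The 6 extra days are Sun, Mon, Tue, Wed, Thu, Fri — 3 of them qualify.
Total: 27 + 3 = 30.

30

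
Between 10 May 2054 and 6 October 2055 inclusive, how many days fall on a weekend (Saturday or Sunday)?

147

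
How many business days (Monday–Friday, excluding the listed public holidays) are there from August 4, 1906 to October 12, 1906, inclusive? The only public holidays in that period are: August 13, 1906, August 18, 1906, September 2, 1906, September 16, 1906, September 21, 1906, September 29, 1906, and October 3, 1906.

August 4, 1906 is a Saturday.
That's 70 days from start to end, counting both.
70 = 7 × 10, so the span is exactly 10 full weeks.
Each full week contributes 5 weekdays (Mon–Fri): 10 × 5 = 50.
Total: 50.
Holidays: August 13, 1906 (Mon); August 18, 1906 (Sat); September 2, 1906 (Sun); September 16, 1906 (Sun); September 21, 1906 (Fri); September 29, 1906 (Sat); October 3, 1906 (Wed).
3 of the 7 holidays fall on weekdays; the rest are weekends and were already excluded.
Business days: 50 − 3 = 47.

47 business days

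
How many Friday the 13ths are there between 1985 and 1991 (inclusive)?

13

Friday-the-13ths by year:
1985: Sep, Dec
1986: Jun
1987: Feb, Mar, Nov
1988: May
1989: Jan, Oct
1990: Apr, Jul
1991: Sep, Dec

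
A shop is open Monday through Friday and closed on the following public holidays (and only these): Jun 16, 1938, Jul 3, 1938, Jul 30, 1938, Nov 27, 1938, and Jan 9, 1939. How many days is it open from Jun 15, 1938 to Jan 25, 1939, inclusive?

159 business days

Jun 15, 1938 is a Wednesday.
From Jun 15, 1938 to Jan 25, 1939 is 225 days inclusive.
225 = 7 × 32 + 1, so there are 32 full weeks plus 1 extra day.
Each full week contributes 5 weekdays (Mon–Fri): 32 × 5 = 160.
The 1 extra day is Wed — 1 of them qualifies.
Total: 160 + 1 = 161.
Holidays: Jun 16, 1938 (Thu); Jul 3, 1938 (Sun); Jul 30, 1938 (Sat); Nov 27, 1938 (Sun); Jan 9, 1939 (Mon).
2 of the 5 holidays fall on weekdays; the rest are weekends and were already excluded.
Business days: 161 − 2 = 159.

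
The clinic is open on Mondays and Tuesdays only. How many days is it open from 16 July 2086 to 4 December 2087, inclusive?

16 July 2086 is a Tuesday.
That's 507 days from start to end, counting both.
507 = 7 × 72 + 3, so there are 72 full weeks plus 3 extra days.
Each full week contributes 2 days from the set (Mon, Tue): 72 × 2 = 144.
The 3 extra days are Tue, Wed, Thu — 1 of them qualifies.
Total: 144 + 1 = 145.

145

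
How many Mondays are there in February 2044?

5

February 1, 2044 is a Monday.
From February 1, 2044 to February 29, 2044 is 29 days inclusive.
29 = 7 × 4 + 1, so there are 4 full weeks plus 1 extra day.
Each full week contributes one Monday: 4 so far.
The 1 extra day is Monday — 1 of them qualifies.
Total: 4 + 1 = 5.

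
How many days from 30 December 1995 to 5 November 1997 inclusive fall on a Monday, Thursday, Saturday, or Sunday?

387

30 December 1995 is a Saturday.
The range spans 677 days (inclusive of both endpoints).
677 = 7 × 96 + 5, so there are 96 full weeks plus 5 extra days.
Each full week contributes 4 days from the set (Mon, Thu, Sat, Sun): 96 × 4 = 384.
The 5 extra days are Saturday, Sunday, Monday, Tuesday, Wednesday — 3 of them qualify.
Total: 384 + 3 = 387.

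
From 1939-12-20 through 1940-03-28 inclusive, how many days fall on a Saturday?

14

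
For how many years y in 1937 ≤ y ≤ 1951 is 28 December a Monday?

1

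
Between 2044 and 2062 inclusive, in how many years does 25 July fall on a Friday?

Day of week of July 25 in each year:
2044: Mon, 2045: Tue, 2046: Wed, 2047: Thu, 2048: Sat, 2049: Sun, 2050: Mon, 2051: Tue, 2052: Thu, 2053: Fri ✓, 2054: Sat, 2055: Sun, 2056: Tue, 2057: Wed, 2058: Thu, 2059: Fri ✓, 2060: Sun, 2061: Mon, 2062: Tue
Fridays: 2053, 2059.

2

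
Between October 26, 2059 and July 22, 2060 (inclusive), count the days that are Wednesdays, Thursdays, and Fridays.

October 26, 2059 is a Sunday.
That's 271 days from start to end, counting both.
271 = 7 × 38 + 5, so there are 38 full weeks plus 5 extra days.
Each full week contributes 3 days from the set (Wed, Thu, Fri): 38 × 3 = 114.
The 5 extra days are Sun, Mon, Tue, Wed, Thu — 2 of them qualify.
Total: 114 + 2 = 116.

116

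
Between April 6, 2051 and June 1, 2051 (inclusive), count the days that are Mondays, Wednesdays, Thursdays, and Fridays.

April 6, 2051 is a Thursday.
That's 57 days from start to end, counting both.
57 = 7 × 8 + 1, so there are 8 full weeks plus 1 extra day.
Each full week contributes 4 days from the set (Mon, Wed, Thu, Fri): 8 × 4 = 32.
The 1 extra day is Thursday — 1 of them qualifies.
Total: 32 + 1 = 33.

33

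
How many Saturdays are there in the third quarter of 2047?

13

Jul 1, 2047 is a Monday.
From Jul 1, 2047 to Sep 30, 2047 is 92 days inclusive.
92 = 7 × 13 + 1, so there are 13 full weeks plus 1 extra day.
Each full week contributes one Saturday: 13 so far.
The 1 extra day is Mon — none qualify.
Total: 13 + 0 = 13.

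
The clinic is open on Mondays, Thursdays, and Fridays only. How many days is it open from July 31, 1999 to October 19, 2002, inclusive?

July 31, 1999 is a Saturday.
That's 1177 days from start to end, counting both.
1177 = 7 × 168 + 1, so there are 168 full weeks plus 1 extra day.
Each full week contributes 3 days from the set (Mon, Thu, Fri): 168 × 3 = 504.
The 1 extra day is Saturday — none qualify.
Total: 504 + 0 = 504.

504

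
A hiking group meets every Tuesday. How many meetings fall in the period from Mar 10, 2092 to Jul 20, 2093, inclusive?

Mar 10, 2092 is a Monday.
The range spans 498 days (inclusive of both endpoints).
498 = 7 × 71 + 1, so there are 71 full weeks plus 1 extra day.
Each full week contributes one Tuesday: 71 so far.
The 1 extra day is Mon — none qualify.
Total: 71 + 0 = 71.

71 Tuesdays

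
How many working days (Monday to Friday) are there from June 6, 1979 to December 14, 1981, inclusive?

June 6, 1979 is a Wednesday.
That's 923 days from start to end, counting both.
923 = 7 × 131 + 6, so there are 131 full weeks plus 6 extra days.
Each full week contributes 5 weekdays (Mon–Fri): 131 × 5 = 655.
The 6 extra days are Wed, Thu, Fri, Sat, Sun, Mon — 4 of them qualify.
Total: 655 + 4 = 659.

659 weekdays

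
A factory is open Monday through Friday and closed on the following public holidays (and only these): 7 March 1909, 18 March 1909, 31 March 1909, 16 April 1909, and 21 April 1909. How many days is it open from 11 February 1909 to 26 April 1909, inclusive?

11 February 1909 is a Thursday.
The range spans 75 days (inclusive of both endpoints).
75 = 7 × 10 + 5, so there are 10 full weeks plus 5 extra days.
Each full week contributes 5 weekdays (Mon–Fri): 10 × 5 = 50.
The 5 extra days are Thu, Fri, Sat, Sun, Mon — 3 of them qualify.
Total: 50 + 3 = 53.
Holidays: 7 March 1909 (Sun); 18 March 1909 (Thu); 31 March 1909 (Wed); 16 April 1909 (Fri); 21 April 1909 (Wed).
4 of the 5 holidays fall on weekdays; the rest are weekends and were already excluded.
Business days: 53 − 4 = 49.

49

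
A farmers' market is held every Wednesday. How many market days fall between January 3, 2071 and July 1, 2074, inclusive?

January 3, 2071 is a Saturday.
From January 3, 2071 to July 1, 2074 is 1276 days inclusive.
1276 = 7 × 182 + 2, so there are 182 full weeks plus 2 extra days.
Each full week contributes one Wednesday: 182 so far.
The 2 extra days are Saturday, Sunday — none qualify.
Total: 182 + 0 = 182.

182 Wednesdays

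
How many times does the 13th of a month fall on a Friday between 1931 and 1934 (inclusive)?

8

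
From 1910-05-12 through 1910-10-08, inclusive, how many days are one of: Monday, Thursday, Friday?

1910-05-12 is a Thursday.
That's 150 days from start to end, counting both.
150 = 7 × 21 + 3, so there are 21 full weeks plus 3 extra days.
Each full week contributes 3 days from the set (Mon, Thu, Fri): 21 × 3 = 63.
The 3 extra days are Thu, Fri, Sat — 2 of them qualify.
Total: 63 + 2 = 65.

65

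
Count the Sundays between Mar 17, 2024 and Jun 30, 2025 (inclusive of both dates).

Mar 17, 2024 is a Sunday.
That's 471 days from start to end, counting both.
471 = 7 × 67 + 2, so there are 67 full weeks plus 2 extra days.
Each full week contributes one Sunday: 67 so far.
The 2 extra days are Sun, Mon — 1 of them qualifies.
Total: 67 + 1 = 68.

68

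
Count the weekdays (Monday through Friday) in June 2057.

2057-06-01 is a Friday.
The range spans 30 days (inclusive of both endpoints).
30 = 7 × 4 + 2, so there are 4 full weeks plus 2 extra days.
Each full week contributes 5 weekdays (Mon–Fri): 4 × 5 = 20.
The 2 extra days are Friday, Saturday — 1 of them qualifies.
Total: 20 + 1 = 21.

21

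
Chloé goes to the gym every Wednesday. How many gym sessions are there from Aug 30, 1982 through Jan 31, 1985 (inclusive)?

127 Wednesdays

Aug 30, 1982 is a Monday.
That's 886 days from start to end, counting both.
886 = 7 × 126 + 4, so there are 126 full weeks plus 4 extra days.
Each full week contributes one Wednesday: 126 so far.
The 4 extra days are Mon, Tue, Wed, Thu — 1 of them qualifies.
Total: 126 + 1 = 127.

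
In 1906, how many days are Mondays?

53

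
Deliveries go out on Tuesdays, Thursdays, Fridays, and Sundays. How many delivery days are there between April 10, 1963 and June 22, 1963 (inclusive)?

42

April 10, 1963 is a Wednesday.
From April 10, 1963 to June 22, 1963 is 74 days inclusive.
74 = 7 × 10 + 4, so there are 10 full weeks plus 4 extra days.
Each full week contributes 4 days from the set (Tue, Thu, Fri, Sun): 10 × 4 = 40.
The 4 extra days are Wed, Thu, Fri, Sat — 2 of them qualify.
Total: 40 + 2 = 42.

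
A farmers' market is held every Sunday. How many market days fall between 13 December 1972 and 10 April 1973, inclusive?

13 December 1972 is a Wednesday.
That's 119 days from start to end, counting both.
119 = 7 × 17, so the span is exactly 17 full weeks.
Each full week contributes one Sunday: 17 so far.
Total: 17.

17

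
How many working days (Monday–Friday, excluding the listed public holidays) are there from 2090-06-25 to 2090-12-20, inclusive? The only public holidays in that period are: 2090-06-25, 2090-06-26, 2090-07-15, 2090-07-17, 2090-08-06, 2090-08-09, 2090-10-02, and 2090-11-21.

2090-06-25 is a Sunday.
The range spans 179 days (inclusive of both endpoints).
179 = 7 × 25 + 4, so there are 25 full weeks plus 4 extra days.
Each full week contributes 5 weekdays (Mon–Fri): 25 × 5 = 125.
The 4 extra days are Sun, Mon, Tue, Wed — 3 of them qualify.
Total: 125 + 3 = 128.
Holidays: 2090-06-25 (Sun); 2090-06-26 (Mon); 2090-07-15 (Sat); 2090-07-17 (Mon); 2090-08-06 (Sun); 2090-08-09 (Wed); 2090-10-02 (Mon); 2090-11-21 (Tue).
5 of the 8 holidays fall on weekdays; the rest are weekends and were already excluded.
Business days: 128 − 5 = 123.

123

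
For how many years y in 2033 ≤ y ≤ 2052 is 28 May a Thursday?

3

Day of week of May 28 in each year:
2033: Sat, 2034: Sun, 2035: Mon, 2036: Wed, 2037: Thu ✓, 2038: Fri, 2039: Sat, 2040: Mon, 2041: Tue, 2042: Wed, 2043: Thu ✓, 2044: Sat, 2045: Sun, 2046: Mon, 2047: Tue, 2048: Thu ✓, 2049: Fri, 2050: Sat, 2051: Sun, 2052: Tue
Thursdays: 2037, 2043, 2048.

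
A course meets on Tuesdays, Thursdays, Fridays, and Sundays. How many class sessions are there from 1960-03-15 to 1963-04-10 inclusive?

641

1960-03-15 is a Tuesday.
The range spans 1122 days (inclusive of both endpoints).
1122 = 7 × 160 + 2, so there are 160 full weeks plus 2 extra days.
Each full week contributes 4 days from the set (Tue, Thu, Fri, Sun): 160 × 4 = 640.
The 2 extra days are Tue, Wed — 1 of them qualifies.
Total: 640 + 1 = 641.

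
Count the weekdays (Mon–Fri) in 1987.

261 weekdays

Jan 1, 1987 is a Thursday.
The range spans 365 days (inclusive of both endpoints).
365 = 7 × 52 + 1, so there are 52 full weeks plus 1 extra day.
Each full week contributes 5 weekdays (Mon–Fri): 52 × 5 = 260.
The 1 extra day is Thursday — 1 of them qualifies.
Total: 260 + 1 = 261.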